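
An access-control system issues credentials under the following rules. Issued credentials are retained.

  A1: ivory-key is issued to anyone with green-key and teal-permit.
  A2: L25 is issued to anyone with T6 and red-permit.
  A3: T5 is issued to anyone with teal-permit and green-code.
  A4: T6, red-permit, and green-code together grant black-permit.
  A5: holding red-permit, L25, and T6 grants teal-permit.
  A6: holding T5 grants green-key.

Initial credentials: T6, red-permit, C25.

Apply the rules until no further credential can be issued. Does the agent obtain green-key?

No

green-key would need T5 (A6), but T5 is never granted.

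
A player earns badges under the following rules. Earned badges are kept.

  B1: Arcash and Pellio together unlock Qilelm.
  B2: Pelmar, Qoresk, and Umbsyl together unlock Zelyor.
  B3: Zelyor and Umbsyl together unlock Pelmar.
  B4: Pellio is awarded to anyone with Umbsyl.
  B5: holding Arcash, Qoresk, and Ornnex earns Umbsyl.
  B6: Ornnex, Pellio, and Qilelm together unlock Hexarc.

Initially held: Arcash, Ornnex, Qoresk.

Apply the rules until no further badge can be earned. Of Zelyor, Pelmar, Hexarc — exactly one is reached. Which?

Hexarc

With Arcash, Qoresk, and Ornnex, Umbsyl is earned (B5).
With Umbsyl, Pellio is earned (B4).
With Arcash and Pellio, Qilelm is earned (B1).
With Ornnex, Pellio, and Qilelm, Hexarc is earned (B6).
Pelmar would need Zelyor and Umbsyl (B3), but Zelyor is never earned. Zelyor would need Pelmar, Qoresk, and Umbsyl (B2), but Pelmar is never earned.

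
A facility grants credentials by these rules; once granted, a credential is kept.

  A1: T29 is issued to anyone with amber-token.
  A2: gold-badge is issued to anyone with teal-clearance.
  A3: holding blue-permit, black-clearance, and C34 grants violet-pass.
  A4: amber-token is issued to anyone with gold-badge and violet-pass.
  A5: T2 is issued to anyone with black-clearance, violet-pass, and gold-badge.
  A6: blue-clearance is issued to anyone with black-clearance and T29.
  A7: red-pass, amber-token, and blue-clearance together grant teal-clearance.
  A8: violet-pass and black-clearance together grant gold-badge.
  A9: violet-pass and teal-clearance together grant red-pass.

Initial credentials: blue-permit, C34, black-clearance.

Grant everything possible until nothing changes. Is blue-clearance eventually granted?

Holding blue-permit, black-clearance, and C34 grants violet-pass (A3).
Holding violet-pass and black-clearance grants gold-badge (A8).
Holding gold-badge and violet-pass grants amber-token (A4).
Holding amber-token grants T29 (A1).
Holding black-clearance and T29 grants blue-clearance (A6).

Yes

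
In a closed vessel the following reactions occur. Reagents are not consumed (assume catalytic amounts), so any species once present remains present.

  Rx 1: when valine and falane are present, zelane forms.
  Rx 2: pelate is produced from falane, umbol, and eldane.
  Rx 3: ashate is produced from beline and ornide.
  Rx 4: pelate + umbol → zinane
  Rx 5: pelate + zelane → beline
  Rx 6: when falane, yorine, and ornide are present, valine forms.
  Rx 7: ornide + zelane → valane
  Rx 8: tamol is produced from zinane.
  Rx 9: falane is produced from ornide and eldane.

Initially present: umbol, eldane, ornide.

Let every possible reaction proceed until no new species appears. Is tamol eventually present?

Yes

ornide and eldane present → falane forms (Rx 9).
falane, umbol, and eldane present → pelate forms (Rx 2).
pelate and umbol present → zinane forms (Rx 4).
zinane present → tamol forms (Rx 8).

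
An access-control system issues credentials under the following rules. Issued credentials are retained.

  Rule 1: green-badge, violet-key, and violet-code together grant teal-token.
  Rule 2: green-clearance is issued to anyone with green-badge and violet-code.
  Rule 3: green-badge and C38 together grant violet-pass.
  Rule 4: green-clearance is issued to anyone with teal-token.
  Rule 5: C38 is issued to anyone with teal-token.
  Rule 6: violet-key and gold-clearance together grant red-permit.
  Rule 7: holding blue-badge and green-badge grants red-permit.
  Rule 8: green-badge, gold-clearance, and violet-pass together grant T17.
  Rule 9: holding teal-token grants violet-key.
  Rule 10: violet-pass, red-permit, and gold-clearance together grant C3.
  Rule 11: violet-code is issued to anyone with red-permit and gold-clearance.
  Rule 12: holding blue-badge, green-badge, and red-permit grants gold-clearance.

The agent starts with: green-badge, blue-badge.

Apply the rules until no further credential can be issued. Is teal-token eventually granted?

No

teal-token would need green-badge, violet-key, and violet-code (Rule 1), but violet-key is never granted.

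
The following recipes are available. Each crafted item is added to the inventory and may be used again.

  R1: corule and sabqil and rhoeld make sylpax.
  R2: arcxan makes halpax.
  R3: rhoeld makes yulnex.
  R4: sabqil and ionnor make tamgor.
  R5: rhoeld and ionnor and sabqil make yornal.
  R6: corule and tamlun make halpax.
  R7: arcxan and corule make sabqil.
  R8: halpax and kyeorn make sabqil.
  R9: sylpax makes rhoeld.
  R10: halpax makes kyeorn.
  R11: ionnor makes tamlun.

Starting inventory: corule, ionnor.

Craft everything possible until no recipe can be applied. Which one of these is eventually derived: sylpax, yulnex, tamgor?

tamgor

Using R11, ionnor makes tamlun.
corule and tamlun → halpax (R6).
halpax → kyeorn (R10).
Using R8, halpax and kyeorn make sabqil.
sabqil and ionnor → tamgor (R4).
sylpax would need corule, sabqil, and rhoeld (R1), but rhoeld is never obtained. yulnex would need rhoeld (R3), but rhoeld is never obtained.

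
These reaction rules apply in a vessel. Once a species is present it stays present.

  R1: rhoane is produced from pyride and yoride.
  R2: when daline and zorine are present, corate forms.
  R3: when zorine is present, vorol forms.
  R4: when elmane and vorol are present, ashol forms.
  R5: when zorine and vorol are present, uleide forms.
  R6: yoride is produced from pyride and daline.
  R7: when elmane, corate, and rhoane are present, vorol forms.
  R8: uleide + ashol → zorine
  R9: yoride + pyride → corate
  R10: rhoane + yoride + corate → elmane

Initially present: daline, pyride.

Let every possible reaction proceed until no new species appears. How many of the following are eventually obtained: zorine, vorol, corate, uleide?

2

pyride and daline present → yoride forms (R6).
yoride and pyride present → corate forms (R9).
pyride and yoride present → rhoane forms (R1).
rhoane, yoride, and corate present → elmane forms (R10).
elmane, corate, and rhoane present → vorol forms (R7).
zorine would need uleide and ashol (R8), but uleide never forms.
vorol: reached.
corate: reached.
uleide would need zorine and vorol (R5), but zorine never forms.
Reached: vorol and corate — 2 of the 4.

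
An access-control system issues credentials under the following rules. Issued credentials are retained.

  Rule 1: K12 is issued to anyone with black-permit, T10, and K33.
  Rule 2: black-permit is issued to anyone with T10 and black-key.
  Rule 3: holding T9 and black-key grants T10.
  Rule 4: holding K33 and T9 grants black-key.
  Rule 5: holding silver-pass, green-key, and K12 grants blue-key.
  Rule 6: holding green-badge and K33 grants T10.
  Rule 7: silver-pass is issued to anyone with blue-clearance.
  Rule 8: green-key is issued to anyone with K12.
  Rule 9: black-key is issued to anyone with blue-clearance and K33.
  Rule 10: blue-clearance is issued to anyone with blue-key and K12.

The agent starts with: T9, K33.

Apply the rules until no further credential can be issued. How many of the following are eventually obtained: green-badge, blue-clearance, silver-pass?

No rule produces green-badge, and it is not given.
blue-clearance would need blue-key and K12 (Rule 10), but blue-key is never granted.
silver-pass would need blue-clearance (Rule 7), but blue-clearance is never granted.
None of the 3 are reached.

0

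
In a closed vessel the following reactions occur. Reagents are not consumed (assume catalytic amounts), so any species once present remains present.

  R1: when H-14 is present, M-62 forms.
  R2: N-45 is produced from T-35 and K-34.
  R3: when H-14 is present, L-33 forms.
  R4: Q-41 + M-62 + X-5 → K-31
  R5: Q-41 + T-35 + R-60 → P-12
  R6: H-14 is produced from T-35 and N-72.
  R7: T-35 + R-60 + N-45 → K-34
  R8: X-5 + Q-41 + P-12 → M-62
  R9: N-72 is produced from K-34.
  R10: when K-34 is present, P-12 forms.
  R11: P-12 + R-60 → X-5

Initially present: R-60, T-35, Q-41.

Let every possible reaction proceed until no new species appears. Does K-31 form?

Yes

Q-41, T-35, and R-60 present → P-12 forms (R5).
P-12 and R-60 present → X-5 forms (R11).
X-5, Q-41, and P-12 present → M-62 forms (R8).
Q-41, M-62, and X-5 present → K-31 forms (R4).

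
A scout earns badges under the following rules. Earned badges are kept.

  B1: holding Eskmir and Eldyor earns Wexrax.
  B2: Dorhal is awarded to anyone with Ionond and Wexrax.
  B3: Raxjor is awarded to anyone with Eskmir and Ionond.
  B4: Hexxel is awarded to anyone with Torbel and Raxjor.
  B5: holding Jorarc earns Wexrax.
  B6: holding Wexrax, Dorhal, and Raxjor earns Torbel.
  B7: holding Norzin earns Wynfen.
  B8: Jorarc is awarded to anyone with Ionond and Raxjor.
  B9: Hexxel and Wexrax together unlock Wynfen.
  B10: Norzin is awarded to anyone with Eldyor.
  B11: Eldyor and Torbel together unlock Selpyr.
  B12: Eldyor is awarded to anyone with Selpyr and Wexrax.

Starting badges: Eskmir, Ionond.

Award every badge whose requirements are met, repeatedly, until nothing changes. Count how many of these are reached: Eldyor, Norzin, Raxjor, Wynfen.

With Eskmir and Ionond, Raxjor is earned (B3).
With Ionond and Raxjor, Jorarc is earned (B8).
With Jorarc, Wexrax is earned (B5).
With Ionond and Wexrax, Dorhal is earned (B2).
With Wexrax, Dorhal, and Raxjor, Torbel is earned (B6).
With Torbel and Raxjor, Hexxel is earned (B4).
With Hexxel and Wexrax, Wynfen is earned (B9).
Eldyor would need Selpyr and Wexrax (B12), but Selpyr is never earned.
Norzin would need Eldyor (B10), but Eldyor is never earned.
Raxjor: reached.
Wynfen: reached.
Reached: Raxjor and Wynfen — 2 of the 4.

2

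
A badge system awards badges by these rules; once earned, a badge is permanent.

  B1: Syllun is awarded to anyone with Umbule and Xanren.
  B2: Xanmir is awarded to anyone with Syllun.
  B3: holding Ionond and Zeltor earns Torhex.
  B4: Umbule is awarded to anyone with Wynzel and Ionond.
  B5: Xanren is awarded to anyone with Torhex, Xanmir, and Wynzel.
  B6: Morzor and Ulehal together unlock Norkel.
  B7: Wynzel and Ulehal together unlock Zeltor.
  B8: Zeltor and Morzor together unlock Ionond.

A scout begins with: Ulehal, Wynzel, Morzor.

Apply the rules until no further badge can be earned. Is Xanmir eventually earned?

No

Xanmir would need Syllun (B2), but Syllun is never earned.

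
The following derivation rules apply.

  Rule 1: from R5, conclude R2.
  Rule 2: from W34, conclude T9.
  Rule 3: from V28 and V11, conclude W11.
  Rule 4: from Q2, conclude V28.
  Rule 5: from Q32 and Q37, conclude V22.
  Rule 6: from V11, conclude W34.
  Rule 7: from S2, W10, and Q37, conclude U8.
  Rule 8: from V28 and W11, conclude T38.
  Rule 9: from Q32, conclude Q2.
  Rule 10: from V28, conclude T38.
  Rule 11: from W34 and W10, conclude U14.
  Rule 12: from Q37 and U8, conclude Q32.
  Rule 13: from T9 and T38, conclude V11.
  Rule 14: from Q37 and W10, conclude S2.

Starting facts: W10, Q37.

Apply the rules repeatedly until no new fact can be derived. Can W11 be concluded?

No

W11 would need V28 and V11 (Rule 3), but V11 is never established.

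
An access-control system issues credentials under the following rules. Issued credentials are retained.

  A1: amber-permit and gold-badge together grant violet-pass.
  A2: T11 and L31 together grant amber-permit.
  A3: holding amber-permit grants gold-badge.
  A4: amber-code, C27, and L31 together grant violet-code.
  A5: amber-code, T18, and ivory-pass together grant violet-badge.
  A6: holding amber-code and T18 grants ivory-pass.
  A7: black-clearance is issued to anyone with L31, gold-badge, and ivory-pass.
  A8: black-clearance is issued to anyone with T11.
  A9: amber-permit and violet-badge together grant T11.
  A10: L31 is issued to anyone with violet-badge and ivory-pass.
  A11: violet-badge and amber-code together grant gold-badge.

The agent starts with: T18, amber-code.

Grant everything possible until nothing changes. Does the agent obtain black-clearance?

Yes

Holding amber-code and T18 grants ivory-pass (A6).
Holding amber-code, T18, and ivory-pass grants violet-badge (A5).
Holding violet-badge and ivory-pass grants L31 (A10).
Holding violet-badge and amber-code grants gold-badge (A11).
Holding L31, gold-badge, and ivory-pass grants black-clearance (A7).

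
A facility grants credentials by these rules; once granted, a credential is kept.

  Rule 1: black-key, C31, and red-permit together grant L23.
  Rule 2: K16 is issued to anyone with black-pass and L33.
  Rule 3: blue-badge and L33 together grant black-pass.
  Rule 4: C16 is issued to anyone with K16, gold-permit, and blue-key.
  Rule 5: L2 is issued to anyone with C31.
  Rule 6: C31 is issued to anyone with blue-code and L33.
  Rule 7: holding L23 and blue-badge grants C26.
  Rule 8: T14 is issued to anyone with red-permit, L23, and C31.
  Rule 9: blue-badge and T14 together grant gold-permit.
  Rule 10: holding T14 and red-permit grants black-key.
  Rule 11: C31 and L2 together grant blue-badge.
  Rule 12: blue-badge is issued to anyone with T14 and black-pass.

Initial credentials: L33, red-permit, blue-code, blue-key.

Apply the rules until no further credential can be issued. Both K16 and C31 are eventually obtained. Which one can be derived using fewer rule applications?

C31

C31: Holding blue-code and L33 grants C31 (Rule 6). [1 rule application]
K16: Holding blue-code and L33 grants C31 (Rule 6). Holding C31 grants L2 (Rule 5). Holding C31 and L2 grants blue-badge (Rule 11). Holding blue-badge and L33 grants black-pass (Rule 3). Holding black-pass and L33 grants K16 (Rule 2). [5 rule applications]
C31 needs fewer.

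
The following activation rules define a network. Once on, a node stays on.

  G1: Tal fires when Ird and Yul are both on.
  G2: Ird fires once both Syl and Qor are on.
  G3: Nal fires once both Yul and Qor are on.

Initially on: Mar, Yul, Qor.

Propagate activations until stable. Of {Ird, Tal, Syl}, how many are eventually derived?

0

Ird would need Syl and Qor (G2), but Syl never turns on.
Tal would need Ird and Yul (G1), but Ird never turns on.
No rule produces Syl, and it is not given.
None of the 3 are reached.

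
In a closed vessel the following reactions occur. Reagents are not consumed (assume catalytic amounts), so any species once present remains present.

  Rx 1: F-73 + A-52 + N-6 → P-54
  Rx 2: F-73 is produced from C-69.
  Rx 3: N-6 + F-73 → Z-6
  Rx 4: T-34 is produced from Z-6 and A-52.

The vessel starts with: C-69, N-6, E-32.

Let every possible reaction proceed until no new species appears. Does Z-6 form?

Yes

C-69 present → F-73 forms (Rx 2).
N-6 and F-73 present → Z-6 forms (Rx 3).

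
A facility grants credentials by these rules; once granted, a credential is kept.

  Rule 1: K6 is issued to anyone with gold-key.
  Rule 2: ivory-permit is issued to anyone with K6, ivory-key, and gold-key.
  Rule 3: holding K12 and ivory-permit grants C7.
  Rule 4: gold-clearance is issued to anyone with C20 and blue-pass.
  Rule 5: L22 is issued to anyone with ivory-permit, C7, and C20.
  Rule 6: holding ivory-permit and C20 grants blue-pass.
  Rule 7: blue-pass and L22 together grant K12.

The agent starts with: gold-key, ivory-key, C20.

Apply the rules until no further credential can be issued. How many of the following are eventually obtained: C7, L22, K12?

C7 would need K12 and ivory-permit (Rule 3), but K12 is never granted.
L22 would need ivory-permit, C7, and C20 (Rule 5), but C7 is never granted.
K12 would need blue-pass and L22 (Rule 7), but L22 is never granted.
None of the 3 are reached.

0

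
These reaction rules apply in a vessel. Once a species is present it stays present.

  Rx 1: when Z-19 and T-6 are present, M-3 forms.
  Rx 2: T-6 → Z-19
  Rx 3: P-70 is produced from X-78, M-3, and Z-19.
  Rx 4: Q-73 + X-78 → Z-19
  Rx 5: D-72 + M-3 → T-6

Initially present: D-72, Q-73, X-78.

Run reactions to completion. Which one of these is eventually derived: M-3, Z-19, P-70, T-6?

Q-73 and X-78 present → Z-19 forms (Rx 4).
M-3 would need Z-19 and T-6 (Rx 1), but T-6 never forms. T-6 would need D-72 and M-3 (Rx 5), but M-3 never forms. P-70 would need X-78, M-3, and Z-19 (Rx 3), but M-3 never forms.

Z-19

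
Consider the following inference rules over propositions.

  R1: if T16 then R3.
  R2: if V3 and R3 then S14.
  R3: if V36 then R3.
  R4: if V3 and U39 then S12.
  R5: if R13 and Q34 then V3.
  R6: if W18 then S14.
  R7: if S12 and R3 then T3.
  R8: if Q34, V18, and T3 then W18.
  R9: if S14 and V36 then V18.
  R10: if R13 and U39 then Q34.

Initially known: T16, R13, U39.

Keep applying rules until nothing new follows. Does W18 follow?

No

W18 would need Q34, V18, and T3 (R8), but V18 is never established.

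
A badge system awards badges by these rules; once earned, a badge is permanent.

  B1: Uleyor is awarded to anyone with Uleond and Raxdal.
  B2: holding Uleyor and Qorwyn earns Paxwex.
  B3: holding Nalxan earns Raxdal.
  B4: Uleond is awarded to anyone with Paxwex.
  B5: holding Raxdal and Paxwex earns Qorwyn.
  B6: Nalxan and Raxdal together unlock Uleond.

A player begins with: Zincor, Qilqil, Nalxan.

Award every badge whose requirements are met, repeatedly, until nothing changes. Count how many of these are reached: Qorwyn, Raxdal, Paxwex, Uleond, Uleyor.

3

With Nalxan, Raxdal is earned (B3).
With Nalxan and Raxdal, Uleond is earned (B6).
With Uleond and Raxdal, Uleyor is earned (B1).
Qorwyn would need Raxdal and Paxwex (B5), but Paxwex is never earned.
Raxdal: reached.
Paxwex would need Uleyor and Qorwyn (B2), but Qorwyn is never earned.
Uleond: reached.
Uleyor: reached.
Reached: Raxdal, Uleond, and Uleyor — 3 of the 5.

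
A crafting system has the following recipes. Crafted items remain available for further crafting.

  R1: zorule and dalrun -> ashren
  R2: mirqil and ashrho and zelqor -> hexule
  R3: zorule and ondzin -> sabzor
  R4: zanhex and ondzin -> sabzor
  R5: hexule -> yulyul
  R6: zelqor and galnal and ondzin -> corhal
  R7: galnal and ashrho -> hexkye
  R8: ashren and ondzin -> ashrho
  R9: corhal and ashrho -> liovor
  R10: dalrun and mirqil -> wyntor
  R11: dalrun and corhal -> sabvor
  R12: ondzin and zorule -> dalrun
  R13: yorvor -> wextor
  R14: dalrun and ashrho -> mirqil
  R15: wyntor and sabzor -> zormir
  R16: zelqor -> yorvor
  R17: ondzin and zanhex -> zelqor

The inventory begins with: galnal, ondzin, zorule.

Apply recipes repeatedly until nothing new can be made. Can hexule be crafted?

hexule would need mirqil, ashrho, and zelqor (R2), but zelqor is never obtained.

No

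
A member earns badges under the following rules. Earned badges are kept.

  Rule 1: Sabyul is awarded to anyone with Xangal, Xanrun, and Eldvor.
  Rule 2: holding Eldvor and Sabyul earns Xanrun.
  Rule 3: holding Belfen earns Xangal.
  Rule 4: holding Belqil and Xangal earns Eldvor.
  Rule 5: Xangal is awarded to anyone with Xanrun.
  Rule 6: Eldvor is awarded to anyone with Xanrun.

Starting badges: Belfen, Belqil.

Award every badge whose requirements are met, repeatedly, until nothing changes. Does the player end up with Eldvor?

Yes

With Belfen, Xangal is earned (Rule 3).
With Belqil and Xangal, Eldvor is earned (Rule 4).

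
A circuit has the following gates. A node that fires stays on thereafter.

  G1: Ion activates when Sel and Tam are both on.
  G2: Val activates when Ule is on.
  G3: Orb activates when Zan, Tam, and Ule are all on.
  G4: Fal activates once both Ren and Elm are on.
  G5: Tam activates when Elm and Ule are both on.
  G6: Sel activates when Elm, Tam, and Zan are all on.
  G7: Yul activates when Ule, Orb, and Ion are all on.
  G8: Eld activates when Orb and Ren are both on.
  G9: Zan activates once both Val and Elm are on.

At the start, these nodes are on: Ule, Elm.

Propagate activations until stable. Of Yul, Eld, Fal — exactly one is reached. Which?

Ule is on, so Val activates (G2).
Elm and Ule are on, so Tam activates (G5).
Val and Elm are on, so Zan activates (G9).
G3: Zan, Tam, and Ule on → Orb on.
G6: Elm, Tam, and Zan on → Sel on.
G1: Sel and Tam on → Ion on.
G7: Ule, Orb, and Ion on → Yul on.
Fal would need Ren and Elm (G4), but Ren never turns on. Eld would need Orb and Ren (G8), but Ren never turns on.

Yul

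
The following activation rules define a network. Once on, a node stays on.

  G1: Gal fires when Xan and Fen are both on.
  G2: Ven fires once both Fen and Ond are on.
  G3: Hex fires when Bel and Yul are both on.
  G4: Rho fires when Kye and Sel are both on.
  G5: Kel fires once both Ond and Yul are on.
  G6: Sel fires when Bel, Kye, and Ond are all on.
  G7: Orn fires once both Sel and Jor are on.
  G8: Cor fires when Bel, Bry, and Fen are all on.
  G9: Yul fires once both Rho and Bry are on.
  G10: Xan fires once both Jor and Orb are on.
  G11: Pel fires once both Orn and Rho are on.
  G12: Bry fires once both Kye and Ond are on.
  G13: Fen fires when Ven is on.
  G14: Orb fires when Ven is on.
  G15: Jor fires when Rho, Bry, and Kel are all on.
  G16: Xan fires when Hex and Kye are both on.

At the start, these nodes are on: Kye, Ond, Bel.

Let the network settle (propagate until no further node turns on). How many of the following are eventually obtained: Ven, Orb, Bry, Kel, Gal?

Kye and Ond are on, so Bry fires (G12).
Bel, Kye, and Ond are on, so Sel fires (G6).
G4: Kye and Sel on → Rho on.
Rho and Bry are on, so Yul fires (G9).
Ond and Yul are on, so Kel fires (G5).
Ven would need Fen and Ond (G2), but Fen never turns on.
Orb would need Ven (G14), but Ven never turns on.
Bry: reached.
Kel: reached.
Gal would need Xan and Fen (G1), but Fen never turns on.
Reached: Bry and Kel — 2 of the 5.

2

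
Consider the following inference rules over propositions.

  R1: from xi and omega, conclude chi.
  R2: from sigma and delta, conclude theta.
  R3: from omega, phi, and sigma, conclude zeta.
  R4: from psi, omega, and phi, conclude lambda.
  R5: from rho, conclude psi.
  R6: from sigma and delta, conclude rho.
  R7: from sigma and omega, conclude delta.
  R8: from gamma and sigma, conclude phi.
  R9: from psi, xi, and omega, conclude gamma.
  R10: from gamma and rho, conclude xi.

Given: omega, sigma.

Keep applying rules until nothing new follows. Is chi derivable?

No

chi would need xi and omega (R1), but xi is never established.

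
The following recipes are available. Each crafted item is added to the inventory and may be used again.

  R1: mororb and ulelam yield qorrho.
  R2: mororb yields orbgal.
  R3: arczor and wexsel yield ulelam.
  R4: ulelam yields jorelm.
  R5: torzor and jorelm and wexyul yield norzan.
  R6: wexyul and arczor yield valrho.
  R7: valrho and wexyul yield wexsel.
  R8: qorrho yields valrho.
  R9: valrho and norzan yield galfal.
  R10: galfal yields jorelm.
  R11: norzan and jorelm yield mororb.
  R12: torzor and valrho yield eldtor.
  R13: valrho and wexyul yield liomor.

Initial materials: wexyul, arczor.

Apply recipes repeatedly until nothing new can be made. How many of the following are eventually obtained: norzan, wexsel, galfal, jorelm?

2

Using R6, wexyul and arczor make valrho.
valrho and wexyul → wexsel (R7).
arczor and wexsel → ulelam (R3).
ulelam → jorelm (R4).
norzan would need torzor, jorelm, and wexyul (R5), but torzor is never obtained.
wexsel: reached.
galfal would need valrho and norzan (R9), but norzan is never obtained.
jorelm: reached.
Reached: wexsel and jorelm — 2 of the 4.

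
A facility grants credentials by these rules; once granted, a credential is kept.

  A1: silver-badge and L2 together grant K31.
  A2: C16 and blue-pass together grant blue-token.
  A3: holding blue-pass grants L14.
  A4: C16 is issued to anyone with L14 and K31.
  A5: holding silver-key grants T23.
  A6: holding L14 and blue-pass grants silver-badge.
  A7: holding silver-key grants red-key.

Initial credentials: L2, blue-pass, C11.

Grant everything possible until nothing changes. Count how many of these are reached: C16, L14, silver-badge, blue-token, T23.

Holding blue-pass grants L14 (A3).
Holding L14 and blue-pass grants silver-badge (A6).
Holding silver-badge and L2 grants K31 (A1).
Holding L14 and K31 grants C16 (A4).
Holding C16 and blue-pass grants blue-token (A2).
C16: reached.
L14: reached.
silver-badge: reached.
blue-token: reached.
T23 would need silver-key (A5), but silver-key is never granted.
Reached: C16, L14, silver-badge, and blue-token — 4 of the 5.

4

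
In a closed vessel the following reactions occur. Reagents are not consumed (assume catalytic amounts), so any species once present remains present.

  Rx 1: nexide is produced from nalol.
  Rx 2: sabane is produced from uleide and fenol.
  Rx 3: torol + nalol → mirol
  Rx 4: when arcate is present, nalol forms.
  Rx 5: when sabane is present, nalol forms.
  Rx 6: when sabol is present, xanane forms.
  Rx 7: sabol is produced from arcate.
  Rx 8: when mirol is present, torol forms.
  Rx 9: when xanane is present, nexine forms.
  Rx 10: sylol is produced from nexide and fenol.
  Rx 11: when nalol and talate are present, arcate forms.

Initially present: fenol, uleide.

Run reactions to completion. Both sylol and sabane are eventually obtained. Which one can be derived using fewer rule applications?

sabane: uleide and fenol present → sabane forms (Rx 2). [1 rule application]
sylol: uleide and fenol present → sabane forms (Rx 2). sabane present → nalol forms (Rx 5). nalol present → nexide forms (Rx 1). nexide and fenol present → sylol forms (Rx 10). [4 rule applications]
sabane needs fewer.

sabane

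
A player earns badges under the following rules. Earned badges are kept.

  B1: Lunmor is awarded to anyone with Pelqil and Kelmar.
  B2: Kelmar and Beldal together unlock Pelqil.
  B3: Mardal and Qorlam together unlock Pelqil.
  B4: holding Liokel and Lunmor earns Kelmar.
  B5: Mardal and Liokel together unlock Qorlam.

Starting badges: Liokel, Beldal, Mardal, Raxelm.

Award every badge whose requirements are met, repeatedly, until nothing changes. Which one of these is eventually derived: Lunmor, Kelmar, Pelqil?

Pelqil

With Mardal and Liokel, Qorlam is earned (B5).
With Mardal and Qorlam, Pelqil is earned (B3).
Lunmor would need Pelqil and Kelmar (B1), but Kelmar is never earned. Kelmar would need Liokel and Lunmor (B4), but Lunmor is never earned.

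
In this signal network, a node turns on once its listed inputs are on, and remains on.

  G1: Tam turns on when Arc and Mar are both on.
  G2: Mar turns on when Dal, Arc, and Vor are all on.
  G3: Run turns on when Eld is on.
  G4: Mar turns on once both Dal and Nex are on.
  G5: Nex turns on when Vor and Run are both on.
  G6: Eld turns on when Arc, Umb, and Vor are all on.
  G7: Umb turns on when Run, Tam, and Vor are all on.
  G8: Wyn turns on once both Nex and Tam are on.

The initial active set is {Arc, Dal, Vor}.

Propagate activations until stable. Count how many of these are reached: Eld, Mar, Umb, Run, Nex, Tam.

2

G2: Dal, Arc, and Vor on → Mar on.
G1: Arc and Mar on → Tam on.
Eld would need Arc, Umb, and Vor (G6), but Umb never turns on.
Mar: reached.
Umb would need Run, Tam, and Vor (G7), but Run never turns on.
Run would need Eld (G3), but Eld never turns on.
Nex would need Vor and Run (G5), but Run never turns on.
Tam: reached.
Reached: Mar and Tam — 2 of the 6.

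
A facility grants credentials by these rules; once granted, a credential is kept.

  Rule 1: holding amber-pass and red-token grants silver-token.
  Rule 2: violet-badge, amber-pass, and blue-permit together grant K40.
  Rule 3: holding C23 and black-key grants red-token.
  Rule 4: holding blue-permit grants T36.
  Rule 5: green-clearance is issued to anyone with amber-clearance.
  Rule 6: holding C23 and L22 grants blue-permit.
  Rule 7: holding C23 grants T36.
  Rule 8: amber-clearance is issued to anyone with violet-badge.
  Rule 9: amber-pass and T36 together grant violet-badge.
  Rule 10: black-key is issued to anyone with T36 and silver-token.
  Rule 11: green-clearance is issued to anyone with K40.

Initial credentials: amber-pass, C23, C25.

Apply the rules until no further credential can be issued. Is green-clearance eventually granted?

Yes

Holding C23 grants T36 (Rule 7).
Holding amber-pass and T36 grants violet-badge (Rule 9).
Holding violet-badge grants amber-clearance (Rule 8).
Holding amber-clearance grants green-clearance (Rule 5).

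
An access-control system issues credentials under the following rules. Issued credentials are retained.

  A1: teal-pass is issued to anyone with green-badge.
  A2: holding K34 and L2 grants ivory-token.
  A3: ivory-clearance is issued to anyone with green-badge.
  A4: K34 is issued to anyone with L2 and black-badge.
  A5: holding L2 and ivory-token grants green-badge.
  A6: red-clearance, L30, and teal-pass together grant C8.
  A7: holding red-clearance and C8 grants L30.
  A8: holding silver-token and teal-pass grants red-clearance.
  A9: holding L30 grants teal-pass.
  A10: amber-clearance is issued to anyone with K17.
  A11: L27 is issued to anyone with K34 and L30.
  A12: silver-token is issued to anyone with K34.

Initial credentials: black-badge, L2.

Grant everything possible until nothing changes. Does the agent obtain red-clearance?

Yes

Holding L2 and black-badge grants K34 (A4).
Holding K34 and L2 grants ivory-token (A2).
Holding K34 grants silver-token (A12).
Holding L2 and ivory-token grants green-badge (A5).
Holding green-badge grants teal-pass (A1).
Holding silver-token and teal-pass grants red-clearance (A8).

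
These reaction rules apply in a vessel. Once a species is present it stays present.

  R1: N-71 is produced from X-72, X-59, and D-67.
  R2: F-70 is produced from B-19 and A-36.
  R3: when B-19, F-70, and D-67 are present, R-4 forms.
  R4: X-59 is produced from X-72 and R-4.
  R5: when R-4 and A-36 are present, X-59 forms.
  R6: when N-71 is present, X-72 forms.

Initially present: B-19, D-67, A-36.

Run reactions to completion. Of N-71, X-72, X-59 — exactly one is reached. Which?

X-59

B-19 and A-36 present → F-70 forms (R2).
B-19, F-70, and D-67 present → R-4 forms (R3).
R-4 and A-36 present → X-59 forms (R5).
X-72 would need N-71 (R6), but N-71 never forms. N-71 would need X-72, X-59, and D-67 (R1), but X-72 never forms.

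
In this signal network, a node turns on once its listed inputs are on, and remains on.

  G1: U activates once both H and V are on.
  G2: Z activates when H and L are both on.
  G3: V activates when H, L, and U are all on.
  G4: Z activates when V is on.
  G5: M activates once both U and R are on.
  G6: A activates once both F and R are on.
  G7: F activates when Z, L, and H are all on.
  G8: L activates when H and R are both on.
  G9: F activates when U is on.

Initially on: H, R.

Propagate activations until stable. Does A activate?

G8: H and R on → L on.
G2: H and L on → Z on.
Z, L, and H are on, so F activates (G7).
G6: F and R on → A on.

Yes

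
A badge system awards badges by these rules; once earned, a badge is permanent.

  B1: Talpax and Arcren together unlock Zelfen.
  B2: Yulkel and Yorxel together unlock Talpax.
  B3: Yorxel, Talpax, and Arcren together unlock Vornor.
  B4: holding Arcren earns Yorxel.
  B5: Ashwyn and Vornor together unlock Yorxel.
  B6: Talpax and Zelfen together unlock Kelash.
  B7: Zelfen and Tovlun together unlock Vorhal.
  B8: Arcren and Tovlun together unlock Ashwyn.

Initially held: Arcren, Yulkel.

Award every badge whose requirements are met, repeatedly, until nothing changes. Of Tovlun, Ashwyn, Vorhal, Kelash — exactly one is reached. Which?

Kelash

With Arcren, Yorxel is earned (B4).
With Yulkel and Yorxel, Talpax is earned (B2).
With Talpax and Arcren, Zelfen is earned (B1).
With Talpax and Zelfen, Kelash is earned (B6).
Vorhal would need Zelfen and Tovlun (B7), but Tovlun is never earned. Ashwyn would need Arcren and Tovlun (B8), but Tovlun is never earned. No rule produces Tovlun, and it is not given.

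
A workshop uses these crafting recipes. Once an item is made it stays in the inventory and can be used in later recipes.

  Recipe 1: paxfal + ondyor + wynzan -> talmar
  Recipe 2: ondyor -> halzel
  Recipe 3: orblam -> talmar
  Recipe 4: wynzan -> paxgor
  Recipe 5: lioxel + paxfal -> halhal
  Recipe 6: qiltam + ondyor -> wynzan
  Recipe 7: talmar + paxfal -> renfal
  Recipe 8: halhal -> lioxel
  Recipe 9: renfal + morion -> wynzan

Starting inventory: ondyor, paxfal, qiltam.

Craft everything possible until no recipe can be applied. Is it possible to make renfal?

qiltam + ondyor -> wynzan (Recipe 6).
paxfal + ondyor + wynzan -> talmar (Recipe 1).
Using Recipe 7, talmar and paxfal make renfal.

Yes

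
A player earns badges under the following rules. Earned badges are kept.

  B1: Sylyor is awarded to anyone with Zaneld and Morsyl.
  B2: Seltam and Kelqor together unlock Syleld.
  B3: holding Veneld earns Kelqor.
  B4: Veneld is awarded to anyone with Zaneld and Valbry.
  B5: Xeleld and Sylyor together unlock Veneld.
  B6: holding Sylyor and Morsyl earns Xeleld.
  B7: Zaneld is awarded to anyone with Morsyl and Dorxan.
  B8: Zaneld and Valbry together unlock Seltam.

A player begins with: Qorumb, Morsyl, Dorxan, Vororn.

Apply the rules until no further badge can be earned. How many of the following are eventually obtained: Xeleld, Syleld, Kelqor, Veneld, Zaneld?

With Morsyl and Dorxan, Zaneld is earned (B7).
With Zaneld and Morsyl, Sylyor is earned (B1).
With Sylyor and Morsyl, Xeleld is earned (B6).
With Xeleld and Sylyor, Veneld is earned (B5).
With Veneld, Kelqor is earned (B3).
Xeleld: reached.
Syleld would need Seltam and Kelqor (B2), but Seltam is never earned.
Kelqor: reached.
Veneld: reached.
Zaneld: reached.
Reached: Xeleld, Kelqor, Veneld, and Zaneld — 4 of the 5.

4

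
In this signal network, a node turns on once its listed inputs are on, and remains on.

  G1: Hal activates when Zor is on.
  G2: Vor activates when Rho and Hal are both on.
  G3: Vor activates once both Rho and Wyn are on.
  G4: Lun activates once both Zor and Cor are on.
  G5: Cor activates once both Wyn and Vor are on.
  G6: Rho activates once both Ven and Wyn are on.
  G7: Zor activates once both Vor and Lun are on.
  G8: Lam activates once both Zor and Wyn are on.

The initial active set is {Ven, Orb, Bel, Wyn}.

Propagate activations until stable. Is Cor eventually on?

G6: Ven and Wyn on → Rho on.
Rho and Wyn are on, so Vor activates (G3).
Wyn and Vor are on, so Cor activates (G5).

Yes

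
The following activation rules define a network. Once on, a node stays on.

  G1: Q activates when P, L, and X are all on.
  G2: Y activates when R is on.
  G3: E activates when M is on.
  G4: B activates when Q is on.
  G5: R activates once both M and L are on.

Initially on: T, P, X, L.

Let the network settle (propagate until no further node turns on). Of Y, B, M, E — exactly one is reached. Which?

P, L, and X are on, so Q activates (G1).
Q is on, so B activates (G4).
Y would need R (G2), but R never turns on. No rule produces M, and it is not given. E would need M (G3), but M never turns on.

B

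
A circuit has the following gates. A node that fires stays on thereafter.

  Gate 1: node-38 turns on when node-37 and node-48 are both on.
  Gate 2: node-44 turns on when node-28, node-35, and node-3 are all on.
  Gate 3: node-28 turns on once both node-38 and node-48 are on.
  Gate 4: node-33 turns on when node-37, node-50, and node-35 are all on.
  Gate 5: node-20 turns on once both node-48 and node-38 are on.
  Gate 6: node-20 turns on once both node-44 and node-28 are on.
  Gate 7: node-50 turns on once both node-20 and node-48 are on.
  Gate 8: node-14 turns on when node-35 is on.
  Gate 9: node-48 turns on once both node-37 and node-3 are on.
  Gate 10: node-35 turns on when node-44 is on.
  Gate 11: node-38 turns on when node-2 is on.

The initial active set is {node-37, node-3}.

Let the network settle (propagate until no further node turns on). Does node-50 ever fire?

node-37 and node-3 are on, so node-48 turns on (Gate 9).
node-37 and node-48 are on, so node-38 turns on (Gate 1).
Gate 5: node-48 and node-38 on → node-20 on.
Gate 7: node-20 and node-48 on → node-50 on.

Yes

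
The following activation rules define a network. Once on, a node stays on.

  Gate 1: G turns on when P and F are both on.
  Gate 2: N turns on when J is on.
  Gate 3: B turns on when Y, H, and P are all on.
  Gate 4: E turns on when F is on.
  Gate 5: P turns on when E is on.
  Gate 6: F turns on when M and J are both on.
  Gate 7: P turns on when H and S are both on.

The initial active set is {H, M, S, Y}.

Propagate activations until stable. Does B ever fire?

H and S are on, so P turns on (Gate 7).
Gate 3: Y, H, and P on → B on.

Yes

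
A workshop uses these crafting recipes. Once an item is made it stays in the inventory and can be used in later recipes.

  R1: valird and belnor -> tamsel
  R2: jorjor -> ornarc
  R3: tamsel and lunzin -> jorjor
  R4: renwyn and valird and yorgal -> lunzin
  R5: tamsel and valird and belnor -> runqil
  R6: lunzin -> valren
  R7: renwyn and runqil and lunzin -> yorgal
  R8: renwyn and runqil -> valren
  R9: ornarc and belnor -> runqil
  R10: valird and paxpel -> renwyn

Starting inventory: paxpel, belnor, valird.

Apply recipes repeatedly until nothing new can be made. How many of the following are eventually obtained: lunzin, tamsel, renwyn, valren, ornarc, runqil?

Using R1, valird and belnor make tamsel.
valird and paxpel -> renwyn (R10).
tamsel and valird and belnor -> runqil (R5).
renwyn and runqil -> valren (R8).
lunzin would need renwyn, valird, and yorgal (R4), but yorgal is never obtained.
tamsel: reached.
renwyn: reached.
valren: reached.
ornarc would need jorjor (R2), but jorjor is never obtained.
runqil: reached.
Reached: tamsel, renwyn, valren, and runqil — 4 of the 6.

4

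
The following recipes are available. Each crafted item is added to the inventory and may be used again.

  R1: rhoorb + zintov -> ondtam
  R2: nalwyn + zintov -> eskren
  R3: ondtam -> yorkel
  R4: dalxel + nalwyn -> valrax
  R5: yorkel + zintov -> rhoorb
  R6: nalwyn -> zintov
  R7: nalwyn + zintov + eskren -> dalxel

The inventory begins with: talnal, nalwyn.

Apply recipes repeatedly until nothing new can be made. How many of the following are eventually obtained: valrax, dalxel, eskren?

3

Using R6, nalwyn makes zintov.
Using R2, nalwyn and zintov make eskren.
Using R7, nalwyn, zintov, and eskren make dalxel.
dalxel + nalwyn -> valrax (R4).
valrax: reached.
dalxel: reached.
eskren: reached.
All 3 are reached.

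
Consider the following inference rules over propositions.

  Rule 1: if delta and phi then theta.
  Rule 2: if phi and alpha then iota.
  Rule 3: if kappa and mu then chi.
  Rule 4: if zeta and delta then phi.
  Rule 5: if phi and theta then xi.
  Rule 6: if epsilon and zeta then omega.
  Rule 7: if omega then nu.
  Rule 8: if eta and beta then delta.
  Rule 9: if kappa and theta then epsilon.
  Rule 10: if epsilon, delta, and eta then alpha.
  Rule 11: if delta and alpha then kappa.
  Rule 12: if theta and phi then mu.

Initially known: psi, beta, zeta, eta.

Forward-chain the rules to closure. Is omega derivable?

No

omega would need epsilon and zeta (Rule 6), but epsilon is never established.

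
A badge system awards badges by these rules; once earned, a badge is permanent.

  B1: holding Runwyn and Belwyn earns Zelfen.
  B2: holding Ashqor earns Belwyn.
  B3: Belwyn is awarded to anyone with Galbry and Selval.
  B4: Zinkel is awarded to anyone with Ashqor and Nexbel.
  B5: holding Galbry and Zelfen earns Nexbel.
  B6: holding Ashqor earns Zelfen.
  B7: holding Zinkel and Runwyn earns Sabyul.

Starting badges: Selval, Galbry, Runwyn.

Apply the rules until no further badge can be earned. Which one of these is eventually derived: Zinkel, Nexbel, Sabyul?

With Galbry and Selval, Belwyn is earned (B3).
With Runwyn and Belwyn, Zelfen is earned (B1).
With Galbry and Zelfen, Nexbel is earned (B5).
Zinkel would need Ashqor and Nexbel (B4), but Ashqor is never earned. Sabyul would need Zinkel and Runwyn (B7), but Zinkel is never earned.

Nexbel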